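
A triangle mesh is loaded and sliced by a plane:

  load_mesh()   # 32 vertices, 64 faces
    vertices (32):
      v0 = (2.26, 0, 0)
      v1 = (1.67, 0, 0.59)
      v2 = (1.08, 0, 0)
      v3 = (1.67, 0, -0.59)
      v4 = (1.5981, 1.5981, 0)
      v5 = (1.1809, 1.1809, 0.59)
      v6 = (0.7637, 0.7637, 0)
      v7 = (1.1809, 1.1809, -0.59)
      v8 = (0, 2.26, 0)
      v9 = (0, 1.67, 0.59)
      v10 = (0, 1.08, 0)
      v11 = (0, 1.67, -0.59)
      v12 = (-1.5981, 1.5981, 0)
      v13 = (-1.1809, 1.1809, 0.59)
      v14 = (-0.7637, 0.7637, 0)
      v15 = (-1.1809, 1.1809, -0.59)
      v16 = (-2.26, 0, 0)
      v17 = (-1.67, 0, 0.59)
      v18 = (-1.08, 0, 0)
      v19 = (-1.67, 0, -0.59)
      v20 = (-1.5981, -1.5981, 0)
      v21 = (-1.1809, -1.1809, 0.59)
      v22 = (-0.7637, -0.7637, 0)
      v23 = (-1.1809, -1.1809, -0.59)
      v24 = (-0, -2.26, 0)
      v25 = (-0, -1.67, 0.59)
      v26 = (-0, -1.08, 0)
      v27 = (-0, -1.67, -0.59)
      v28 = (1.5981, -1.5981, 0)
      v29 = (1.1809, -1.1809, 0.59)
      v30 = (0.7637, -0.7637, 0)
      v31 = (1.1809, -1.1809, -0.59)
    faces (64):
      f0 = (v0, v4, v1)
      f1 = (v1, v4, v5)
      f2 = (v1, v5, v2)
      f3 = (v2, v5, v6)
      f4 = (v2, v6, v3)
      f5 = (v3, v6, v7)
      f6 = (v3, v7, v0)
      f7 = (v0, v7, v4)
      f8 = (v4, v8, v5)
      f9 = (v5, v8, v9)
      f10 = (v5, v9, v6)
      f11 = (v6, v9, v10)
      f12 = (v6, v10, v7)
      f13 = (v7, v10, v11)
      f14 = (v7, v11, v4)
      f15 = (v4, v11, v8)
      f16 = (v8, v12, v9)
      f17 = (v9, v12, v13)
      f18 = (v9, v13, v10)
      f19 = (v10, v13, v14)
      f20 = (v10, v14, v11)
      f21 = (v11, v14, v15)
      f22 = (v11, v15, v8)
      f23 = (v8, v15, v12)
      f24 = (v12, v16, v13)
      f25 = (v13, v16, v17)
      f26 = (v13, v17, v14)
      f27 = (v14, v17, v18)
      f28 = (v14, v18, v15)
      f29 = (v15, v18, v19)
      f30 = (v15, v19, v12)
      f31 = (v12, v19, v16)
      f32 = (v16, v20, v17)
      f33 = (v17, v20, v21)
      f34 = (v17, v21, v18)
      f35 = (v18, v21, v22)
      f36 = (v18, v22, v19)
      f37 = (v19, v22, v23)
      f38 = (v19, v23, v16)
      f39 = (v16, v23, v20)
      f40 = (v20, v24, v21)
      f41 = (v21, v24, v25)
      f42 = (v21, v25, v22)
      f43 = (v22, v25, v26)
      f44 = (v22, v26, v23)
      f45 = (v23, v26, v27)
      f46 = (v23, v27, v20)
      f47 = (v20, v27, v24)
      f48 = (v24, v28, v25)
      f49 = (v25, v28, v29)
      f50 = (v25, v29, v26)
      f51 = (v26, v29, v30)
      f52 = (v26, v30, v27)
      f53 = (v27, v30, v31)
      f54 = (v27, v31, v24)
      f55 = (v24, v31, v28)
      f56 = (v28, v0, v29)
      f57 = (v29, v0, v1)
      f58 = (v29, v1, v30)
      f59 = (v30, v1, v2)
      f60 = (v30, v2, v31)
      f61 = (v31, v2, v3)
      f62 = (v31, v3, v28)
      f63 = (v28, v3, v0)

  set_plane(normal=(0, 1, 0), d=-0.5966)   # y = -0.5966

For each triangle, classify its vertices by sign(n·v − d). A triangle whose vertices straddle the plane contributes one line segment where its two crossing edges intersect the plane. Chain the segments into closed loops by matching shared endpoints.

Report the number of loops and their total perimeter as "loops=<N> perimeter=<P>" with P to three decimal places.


Straddling triangles (16 of 64):
  (v16,v20,v17) [+-+] → (-2.0129, -0.5966, 0)–(-1.64316, -0.5966, 0.369742)  len=0.5229
  (v17,v20,v21) [+--] → (-1.64316, -0.5966, 0.369742)–(-1.4229, -0.5966, 0.59)  len=0.3115
  (v17,v21,v18) [+-+] → (-1.4229, -0.5966, 0.59)–(-1.13098, -0.5966, 0.298073)  len=0.4128
  (v18,v21,v22) [+--] → (-1.13098, -0.5966, 0.298073)–(-0.832907, -0.5966, 0)  len=0.4215
  (v18,v22,v19) [+-+] → (-0.832907, -0.5966, 0)–(-0.962001, -0.5966, -0.129094)  len=0.1826
  (v19,v22,v23) [+--] → (-0.962001, -0.5966, -0.129094)–(-1.4229, -0.5966, -0.59)  len=0.6518
  (v19,v23,v16) [+-+] → (-1.4229, -0.5966, -0.59)–(-1.71483, -0.5966, -0.298073)  len=0.4128
  (v16,v23,v20) [+--] → (-1.71483, -0.5966, -0.298073)–(-2.0129, -0.5966, 0)  len=0.4215
  (v28,v0,v29) [-+-] → (2.0129, -0.5966, 0)–(1.71483, -0.5966, 0.298073)  len=0.4215
  (v29,v0,v1) [-++] → (1.71483, -0.5966, 0.298073)–(1.4229, -0.5966, 0.59)  len=0.4128
  (v29,v1,v30) [-+-] → (1.4229, -0.5966, 0.59)–(0.962001, -0.5966, 0.129094)  len=0.6518
  (v30,v1,v2) [-++] → (0.962001, -0.5966, 0.129094)–(0.832907, -0.5966, 0)  len=0.1826
  (v30,v2,v31) [-+-] → (0.832907, -0.5966, 0)–(1.13098, -0.5966, -0.298073)  len=0.4215
  (v31,v2,v3) [-++] → (1.13098, -0.5966, -0.298073)–(1.4229, -0.5966, -0.59)  len=0.4128
  (v31,v3,v28) [-+-] → (1.4229, -0.5966, -0.59)–(1.64316, -0.5966, -0.369742)  len=0.3115
  (v28,v3,v0) [-++] → (1.64316, -0.5966, -0.369742)–(2.0129, -0.5966, 0)  len=0.5229

Chained into 2 loop(s):
  loop 1: 8 segments, perimeter = 3.3375
  loop 2: 8 segments, perimeter = 3.3375
Total perimeter = 6.675

loops=2 perimeter=6.675


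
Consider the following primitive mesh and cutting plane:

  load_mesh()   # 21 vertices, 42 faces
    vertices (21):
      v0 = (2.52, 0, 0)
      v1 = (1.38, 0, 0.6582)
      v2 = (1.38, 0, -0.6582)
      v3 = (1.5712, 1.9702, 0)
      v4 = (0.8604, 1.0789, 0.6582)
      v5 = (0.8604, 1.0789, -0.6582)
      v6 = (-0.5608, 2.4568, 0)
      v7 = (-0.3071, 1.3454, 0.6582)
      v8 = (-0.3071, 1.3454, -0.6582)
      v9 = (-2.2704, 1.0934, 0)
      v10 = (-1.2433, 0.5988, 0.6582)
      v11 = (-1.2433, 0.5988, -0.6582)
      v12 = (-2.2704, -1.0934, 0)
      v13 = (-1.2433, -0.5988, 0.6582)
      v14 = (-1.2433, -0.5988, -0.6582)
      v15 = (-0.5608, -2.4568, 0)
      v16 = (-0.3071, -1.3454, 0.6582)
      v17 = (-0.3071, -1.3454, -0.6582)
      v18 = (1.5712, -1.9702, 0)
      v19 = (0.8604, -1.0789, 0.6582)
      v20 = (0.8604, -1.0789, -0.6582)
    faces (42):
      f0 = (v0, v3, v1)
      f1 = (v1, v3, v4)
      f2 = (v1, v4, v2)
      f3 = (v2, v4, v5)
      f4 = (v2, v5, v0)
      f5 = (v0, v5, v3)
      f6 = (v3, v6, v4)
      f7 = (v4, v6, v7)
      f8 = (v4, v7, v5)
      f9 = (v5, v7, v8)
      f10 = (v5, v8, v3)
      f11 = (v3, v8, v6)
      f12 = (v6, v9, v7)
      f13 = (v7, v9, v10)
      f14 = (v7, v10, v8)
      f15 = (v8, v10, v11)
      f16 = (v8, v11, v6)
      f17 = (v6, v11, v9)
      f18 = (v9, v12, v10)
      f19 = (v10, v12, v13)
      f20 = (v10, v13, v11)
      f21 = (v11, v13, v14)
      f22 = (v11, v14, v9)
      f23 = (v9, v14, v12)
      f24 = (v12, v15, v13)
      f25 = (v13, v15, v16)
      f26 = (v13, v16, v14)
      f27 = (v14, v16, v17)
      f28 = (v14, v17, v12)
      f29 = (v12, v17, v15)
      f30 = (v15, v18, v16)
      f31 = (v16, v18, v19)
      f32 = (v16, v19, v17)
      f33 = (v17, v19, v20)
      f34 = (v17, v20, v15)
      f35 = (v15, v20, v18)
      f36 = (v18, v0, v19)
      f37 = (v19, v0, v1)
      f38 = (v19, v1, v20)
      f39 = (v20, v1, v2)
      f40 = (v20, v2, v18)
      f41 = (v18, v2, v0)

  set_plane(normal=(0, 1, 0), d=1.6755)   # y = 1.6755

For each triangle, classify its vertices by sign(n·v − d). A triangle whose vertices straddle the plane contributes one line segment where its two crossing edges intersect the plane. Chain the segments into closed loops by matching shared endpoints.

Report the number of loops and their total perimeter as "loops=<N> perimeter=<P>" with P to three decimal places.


loops=1 perimeter=6.837

Straddling triangles (10 of 42):
  (v0,v3,v1) [-+-] → (1.71312, 1.6755, 0)–(1.5426, 1.6755, 0.0984527)  len=0.1969
  (v1,v3,v4) [-+-] → (1.5426, 1.6755, 0.0984527)–(1.33618, 1.6755, 0.217628)  len=0.2384
  (v0,v5,v3) [--+] → (1.33618, 1.6755, -0.217628)–(1.71312, 1.6755, 0)  len=0.4353
  (v3,v6,v4) [++-] → (0.245052, 1.6755, 0.373214)–(1.33618, 1.6755, 0.217628)  len=1.1022
  (v4,v6,v7) [-+-] → (0.245052, 1.6755, 0.373214)–(-0.382452, 1.6755, 0.462706)  len=0.6339
  (v5,v8,v3) [--+] → (0.68526, 1.6755, -0.310454)–(1.33618, 1.6755, -0.217628)  len=0.6575
  (v3,v8,v6) [+-+] → (0.68526, 1.6755, -0.310454)–(-0.382452, 1.6755, -0.462706)  len=1.0785
  (v6,v9,v7) [+--] → (-1.54049, 1.6755, 0)–(-0.382452, 1.6755, 0.462706)  len=1.2471
  (v8,v11,v6) [--+] → (-0.847795, 1.6755, -0.276777)–(-0.382452, 1.6755, -0.462706)  len=0.5011
  (v6,v11,v9) [+--] → (-0.847795, 1.6755, -0.276777)–(-1.54049, 1.6755, 0)  len=0.7459

Chained into 1 loop(s):
  loop 1: 10 segments, perimeter = 6.8367
Total perimeter = 6.837


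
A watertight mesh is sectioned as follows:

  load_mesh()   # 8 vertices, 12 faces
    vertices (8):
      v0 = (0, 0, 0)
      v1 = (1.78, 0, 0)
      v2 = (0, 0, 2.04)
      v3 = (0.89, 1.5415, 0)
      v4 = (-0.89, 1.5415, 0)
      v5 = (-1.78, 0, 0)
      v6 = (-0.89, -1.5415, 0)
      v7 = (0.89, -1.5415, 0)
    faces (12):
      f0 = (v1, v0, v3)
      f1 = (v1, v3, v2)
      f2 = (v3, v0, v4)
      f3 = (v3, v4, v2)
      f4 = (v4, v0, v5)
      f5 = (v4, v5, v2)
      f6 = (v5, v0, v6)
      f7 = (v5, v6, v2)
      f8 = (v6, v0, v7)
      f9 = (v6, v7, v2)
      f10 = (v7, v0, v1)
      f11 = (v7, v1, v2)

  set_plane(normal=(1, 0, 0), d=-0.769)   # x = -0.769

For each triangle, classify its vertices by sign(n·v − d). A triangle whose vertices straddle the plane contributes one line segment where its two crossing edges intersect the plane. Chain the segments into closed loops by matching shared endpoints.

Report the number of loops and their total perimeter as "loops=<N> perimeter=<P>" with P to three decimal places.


loops=1 perimeter=6.972

Straddling triangles (8 of 12):
  (v3,v0,v4) [++-] → (-0.769, 1.33193, 0)–(-0.769, 1.5415, 0)  len=0.2096
  (v3,v4,v2) [+-+] → (-0.769, 1.5415, 0)–(-0.769, 1.33193, 0.277348)  len=0.3476
  (v4,v0,v5) [-+-] → (-0.769, 1.33193, 0)–(-0.769, 0, 0)  len=1.3319
  (v4,v5,v2) [--+] → (-0.769, 0, 1.15867)–(-0.769, 1.33193, 0.277348)  len=1.5971
  (v5,v0,v6) [-+-] → (-0.769, 0, 0)–(-0.769, -1.33193, 0)  len=1.3319
  (v5,v6,v2) [--+] → (-0.769, -1.33193, 0.277348)–(-0.769, 0, 1.15867)  len=1.5971
  (v6,v0,v7) [-++] → (-0.769, -1.33193, 0)–(-0.769, -1.5415, 0)  len=0.2096
  (v6,v7,v2) [-++] → (-0.769, -1.5415, 0)–(-0.769, -1.33193, 0.277348)  len=0.3476

Chained into 1 loop(s):
  loop 1: 8 segments, perimeter = 6.9725
Total perimeter = 6.972


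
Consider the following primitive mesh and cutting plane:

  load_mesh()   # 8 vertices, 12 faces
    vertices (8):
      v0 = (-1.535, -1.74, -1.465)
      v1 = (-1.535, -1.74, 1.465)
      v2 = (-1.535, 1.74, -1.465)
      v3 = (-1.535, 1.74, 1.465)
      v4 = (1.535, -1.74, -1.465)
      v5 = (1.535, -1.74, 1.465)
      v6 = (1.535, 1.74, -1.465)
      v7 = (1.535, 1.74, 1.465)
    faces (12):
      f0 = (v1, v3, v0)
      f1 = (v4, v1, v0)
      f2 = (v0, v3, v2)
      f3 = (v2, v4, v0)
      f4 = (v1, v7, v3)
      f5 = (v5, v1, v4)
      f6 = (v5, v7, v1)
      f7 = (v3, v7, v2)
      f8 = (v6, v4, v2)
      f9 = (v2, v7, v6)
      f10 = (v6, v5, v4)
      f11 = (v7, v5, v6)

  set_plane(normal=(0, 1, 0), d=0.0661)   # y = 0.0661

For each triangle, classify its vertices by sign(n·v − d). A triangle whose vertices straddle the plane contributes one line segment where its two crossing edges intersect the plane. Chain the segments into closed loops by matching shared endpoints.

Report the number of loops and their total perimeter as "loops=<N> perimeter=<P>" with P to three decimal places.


Straddling triangles (8 of 12):
  (v1,v3,v0) [-+-] → (-1.535, 0.0661, 1.465)–(-1.535, 0.0661, 0.0556532)  len=1.4093
  (v0,v3,v2) [-++] → (-1.535, 0.0661, 0.0556532)–(-1.535, 0.0661, -1.465)  len=1.5207
  (v2,v4,v0) [+--] → (-0.0583124, 0.0661, -1.465)–(-1.535, 0.0661, -1.465)  len=1.4767
  (v1,v7,v3) [-++] → (0.0583124, 0.0661, 1.465)–(-1.535, 0.0661, 1.465)  len=1.5933
  (v5,v7,v1) [-+-] → (1.535, 0.0661, 1.465)–(0.0583124, 0.0661, 1.465)  len=1.4767
  (v6,v4,v2) [+-+] → (1.535, 0.0661, -1.465)–(-0.0583124, 0.0661, -1.465)  len=1.5933
  (v6,v5,v4) [+--] → (1.535, 0.0661, -0.0556532)–(1.535, 0.0661, -1.465)  len=1.4093
  (v7,v5,v6) [+-+] → (1.535, 0.0661, 1.465)–(1.535, 0.0661, -0.0556532)  len=1.5207

Chained into 1 loop(s):
  loop 1: 8 segments, perimeter = 12.0000
Total perimeter = 12.000

loops=1 perimeter=12.000


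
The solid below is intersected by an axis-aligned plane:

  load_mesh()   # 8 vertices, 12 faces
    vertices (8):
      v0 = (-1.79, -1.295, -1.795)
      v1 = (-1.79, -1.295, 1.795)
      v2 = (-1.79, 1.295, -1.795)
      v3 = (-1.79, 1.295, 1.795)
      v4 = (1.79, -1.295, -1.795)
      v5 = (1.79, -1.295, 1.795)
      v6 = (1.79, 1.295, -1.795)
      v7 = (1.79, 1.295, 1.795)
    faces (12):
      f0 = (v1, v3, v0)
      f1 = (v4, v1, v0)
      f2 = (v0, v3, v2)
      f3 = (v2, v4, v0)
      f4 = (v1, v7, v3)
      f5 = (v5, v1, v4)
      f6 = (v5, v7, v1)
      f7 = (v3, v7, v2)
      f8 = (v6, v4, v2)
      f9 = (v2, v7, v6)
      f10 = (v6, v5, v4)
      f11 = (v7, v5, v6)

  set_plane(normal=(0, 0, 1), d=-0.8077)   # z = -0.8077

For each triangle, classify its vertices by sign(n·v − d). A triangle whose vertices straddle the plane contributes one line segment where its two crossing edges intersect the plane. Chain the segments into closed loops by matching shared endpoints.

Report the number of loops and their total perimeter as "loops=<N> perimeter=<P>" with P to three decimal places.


loops=1 perimeter=12.340

Straddling triangles (8 of 12):
  (v1,v3,v0) [++-] → (-1.79, -0.582714, -0.8077)–(-1.79, -1.295, -0.8077)  len=0.7123
  (v4,v1,v0) [-+-] → (0.80545, -1.295, -0.8077)–(-1.79, -1.295, -0.8077)  len=2.5955
  (v0,v3,v2) [-+-] → (-1.79, -0.582714, -0.8077)–(-1.79, 1.295, -0.8077)  len=1.8777
  (v5,v1,v4) [++-] → (0.80545, -1.295, -0.8077)–(1.79, -1.295, -0.8077)  len=0.9845
  (v3,v7,v2) [++-] → (-0.80545, 1.295, -0.8077)–(-1.79, 1.295, -0.8077)  len=0.9845
  (v2,v7,v6) [-+-] → (-0.80545, 1.295, -0.8077)–(1.79, 1.295, -0.8077)  len=2.5955
  (v6,v5,v4) [-+-] → (1.79, 0.582714, -0.8077)–(1.79, -1.295, -0.8077)  len=1.8777
  (v7,v5,v6) [++-] → (1.79, 0.582714, -0.8077)–(1.79, 1.295, -0.8077)  len=0.7123

Chained into 1 loop(s):
  loop 1: 8 segments, perimeter = 12.3400
Total perimeter = 12.340


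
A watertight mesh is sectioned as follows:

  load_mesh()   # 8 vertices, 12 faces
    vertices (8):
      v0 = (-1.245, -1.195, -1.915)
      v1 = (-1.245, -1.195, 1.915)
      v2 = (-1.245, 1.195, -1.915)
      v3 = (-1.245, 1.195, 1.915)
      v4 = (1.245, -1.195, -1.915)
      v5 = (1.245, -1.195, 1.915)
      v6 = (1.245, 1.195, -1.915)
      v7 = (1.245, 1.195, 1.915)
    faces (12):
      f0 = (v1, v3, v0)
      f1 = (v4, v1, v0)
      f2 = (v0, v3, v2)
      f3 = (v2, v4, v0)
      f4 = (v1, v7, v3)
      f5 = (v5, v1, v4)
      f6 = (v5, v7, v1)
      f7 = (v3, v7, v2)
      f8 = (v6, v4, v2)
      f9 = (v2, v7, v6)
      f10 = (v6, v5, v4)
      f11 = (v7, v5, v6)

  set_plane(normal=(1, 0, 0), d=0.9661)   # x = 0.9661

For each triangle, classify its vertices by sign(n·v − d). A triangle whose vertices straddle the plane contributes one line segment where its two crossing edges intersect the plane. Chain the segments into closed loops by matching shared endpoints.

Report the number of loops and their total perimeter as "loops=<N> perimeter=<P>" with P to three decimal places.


loops=1 perimeter=12.440

Straddling triangles (8 of 12):
  (v4,v1,v0) [+--] → (0.9661, -1.195, -1.48601)–(0.9661, -1.195, -1.915)  len=0.4290
  (v2,v4,v0) [-+-] → (0.9661, -0.927301, -1.915)–(0.9661, -1.195, -1.915)  len=0.2677
  (v1,v7,v3) [-+-] → (0.9661, 0.927301, 1.915)–(0.9661, 1.195, 1.915)  len=0.2677
  (v5,v1,v4) [+-+] → (0.9661, -1.195, 1.915)–(0.9661, -1.195, -1.48601)  len=3.4010
  (v5,v7,v1) [++-] → (0.9661, 0.927301, 1.915)–(0.9661, -1.195, 1.915)  len=2.1223
  (v3,v7,v2) [-+-] → (0.9661, 1.195, 1.915)–(0.9661, 1.195, 1.48601)  len=0.4290
  (v6,v4,v2) [++-] → (0.9661, -0.927301, -1.915)–(0.9661, 1.195, -1.915)  len=2.1223
  (v2,v7,v6) [-++] → (0.9661, 1.195, 1.48601)–(0.9661, 1.195, -1.915)  len=3.4010

Chained into 1 loop(s):
  loop 1: 8 segments, perimeter = 12.4400
Total perimeter = 12.440


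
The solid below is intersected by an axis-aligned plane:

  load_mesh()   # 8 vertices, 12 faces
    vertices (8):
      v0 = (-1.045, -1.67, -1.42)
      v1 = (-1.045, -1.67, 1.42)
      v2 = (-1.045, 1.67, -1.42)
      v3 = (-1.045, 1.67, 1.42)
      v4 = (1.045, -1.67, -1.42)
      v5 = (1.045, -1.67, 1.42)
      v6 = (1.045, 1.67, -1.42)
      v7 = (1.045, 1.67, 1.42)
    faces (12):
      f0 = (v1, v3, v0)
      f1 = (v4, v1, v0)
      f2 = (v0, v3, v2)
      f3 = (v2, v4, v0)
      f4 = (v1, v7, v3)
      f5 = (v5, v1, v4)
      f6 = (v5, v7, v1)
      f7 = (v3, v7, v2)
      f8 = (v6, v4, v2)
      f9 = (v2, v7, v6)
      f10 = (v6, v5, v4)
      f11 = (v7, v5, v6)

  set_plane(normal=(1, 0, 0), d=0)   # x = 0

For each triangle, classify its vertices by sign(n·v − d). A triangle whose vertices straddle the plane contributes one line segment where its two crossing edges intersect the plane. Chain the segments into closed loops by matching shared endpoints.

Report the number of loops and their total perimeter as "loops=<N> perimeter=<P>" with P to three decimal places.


loops=1 perimeter=12.360

Straddling triangles (8 of 12):
  (v4,v1,v0) [+--] → (0, -1.67, 0)–(0, -1.67, -1.42)  len=1.4200
  (v2,v4,v0) [-+-] → (0, 0, -1.42)–(0, -1.67, -1.42)  len=1.6700
  (v1,v7,v3) [-+-] → (0, 0, 1.42)–(0, 1.67, 1.42)  len=1.6700
  (v5,v1,v4) [+-+] → (0, -1.67, 1.42)–(0, -1.67, 0)  len=1.4200
  (v5,v7,v1) [++-] → (0, 0, 1.42)–(0, -1.67, 1.42)  len=1.6700
  (v3,v7,v2) [-+-] → (0, 1.67, 1.42)–(0, 1.67, 0)  len=1.4200
  (v6,v4,v2) [++-] → (0, 0, -1.42)–(0, 1.67, -1.42)  len=1.6700
  (v2,v7,v6) [-++] → (0, 1.67, 0)–(0, 1.67, -1.42)  len=1.4200

Chained into 1 loop(s):
  loop 1: 8 segments, perimeter = 12.3600
Total perimeter = 12.360


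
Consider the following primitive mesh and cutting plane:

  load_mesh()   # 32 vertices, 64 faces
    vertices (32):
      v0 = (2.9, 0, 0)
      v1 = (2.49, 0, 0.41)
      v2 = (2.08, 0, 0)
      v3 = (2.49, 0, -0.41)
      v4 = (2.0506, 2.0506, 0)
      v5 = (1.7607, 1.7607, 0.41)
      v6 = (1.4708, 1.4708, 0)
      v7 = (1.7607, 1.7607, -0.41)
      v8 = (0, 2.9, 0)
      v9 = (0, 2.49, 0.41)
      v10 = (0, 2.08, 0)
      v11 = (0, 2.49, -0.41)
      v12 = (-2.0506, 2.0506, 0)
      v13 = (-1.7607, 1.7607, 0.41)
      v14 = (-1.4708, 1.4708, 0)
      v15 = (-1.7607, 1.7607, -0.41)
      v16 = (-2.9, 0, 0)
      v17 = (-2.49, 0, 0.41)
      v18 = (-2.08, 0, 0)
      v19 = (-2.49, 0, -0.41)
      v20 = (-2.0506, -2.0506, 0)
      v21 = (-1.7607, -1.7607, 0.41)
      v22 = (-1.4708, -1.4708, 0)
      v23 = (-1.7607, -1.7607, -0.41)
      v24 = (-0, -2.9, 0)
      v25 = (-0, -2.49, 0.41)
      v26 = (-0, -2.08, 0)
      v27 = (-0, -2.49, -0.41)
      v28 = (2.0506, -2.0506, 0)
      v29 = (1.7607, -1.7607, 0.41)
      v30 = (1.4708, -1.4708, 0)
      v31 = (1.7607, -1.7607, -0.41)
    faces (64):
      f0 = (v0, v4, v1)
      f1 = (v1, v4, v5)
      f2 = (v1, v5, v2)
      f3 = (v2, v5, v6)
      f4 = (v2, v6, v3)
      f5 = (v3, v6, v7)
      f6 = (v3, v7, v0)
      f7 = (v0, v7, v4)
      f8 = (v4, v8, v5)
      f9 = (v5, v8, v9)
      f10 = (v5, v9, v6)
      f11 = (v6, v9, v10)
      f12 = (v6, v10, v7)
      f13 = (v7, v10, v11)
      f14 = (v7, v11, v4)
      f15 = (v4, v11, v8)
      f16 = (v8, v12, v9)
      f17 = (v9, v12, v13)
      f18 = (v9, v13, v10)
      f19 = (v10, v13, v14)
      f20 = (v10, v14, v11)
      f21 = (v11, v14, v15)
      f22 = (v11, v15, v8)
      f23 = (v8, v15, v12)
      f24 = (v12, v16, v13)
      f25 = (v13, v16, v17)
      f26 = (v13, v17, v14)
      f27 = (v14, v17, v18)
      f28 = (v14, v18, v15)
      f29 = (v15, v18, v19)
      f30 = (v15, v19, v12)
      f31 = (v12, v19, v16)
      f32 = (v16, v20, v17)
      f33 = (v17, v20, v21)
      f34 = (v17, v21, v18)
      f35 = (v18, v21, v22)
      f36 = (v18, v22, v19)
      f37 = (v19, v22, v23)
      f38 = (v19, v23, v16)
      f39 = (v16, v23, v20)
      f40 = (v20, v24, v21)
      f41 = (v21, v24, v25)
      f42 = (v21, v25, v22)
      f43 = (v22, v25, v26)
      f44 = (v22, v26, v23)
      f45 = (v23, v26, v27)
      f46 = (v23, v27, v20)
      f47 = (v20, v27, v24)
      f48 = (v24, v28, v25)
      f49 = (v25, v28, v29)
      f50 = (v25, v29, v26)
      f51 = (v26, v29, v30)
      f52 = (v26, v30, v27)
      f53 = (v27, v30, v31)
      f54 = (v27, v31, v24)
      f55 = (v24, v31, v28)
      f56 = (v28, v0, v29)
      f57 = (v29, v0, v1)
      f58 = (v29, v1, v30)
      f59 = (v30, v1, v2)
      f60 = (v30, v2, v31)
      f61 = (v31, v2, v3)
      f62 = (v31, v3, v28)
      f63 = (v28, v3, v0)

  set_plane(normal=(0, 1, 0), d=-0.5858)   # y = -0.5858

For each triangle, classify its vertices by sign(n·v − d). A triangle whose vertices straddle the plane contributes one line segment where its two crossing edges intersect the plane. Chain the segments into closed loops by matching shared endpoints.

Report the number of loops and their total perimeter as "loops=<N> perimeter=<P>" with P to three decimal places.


Straddling triangles (16 of 64):
  (v16,v20,v17) [+-+] → (-2.65735, -0.5858, 0)–(-2.36448, -0.5858, 0.292874)  len=0.4142
  (v17,v20,v21) [+--] → (-2.36448, -0.5858, 0.292874)–(-2.24736, -0.5858, 0.41)  len=0.1656
  (v17,v21,v18) [+-+] → (-2.24736, -0.5858, 0.41)–(-1.97377, -0.5858, 0.136411)  len=0.3869
  (v18,v21,v22) [+--] → (-1.97377, -0.5858, 0.136411)–(-1.83736, -0.5858, 0)  len=0.1929
  (v18,v22,v19) [+-+] → (-1.83736, -0.5858, 0)–(-2.08407, -0.5858, -0.246702)  len=0.3489
  (v19,v22,v23) [+--] → (-2.08407, -0.5858, -0.246702)–(-2.24736, -0.5858, -0.41)  len=0.2309
  (v19,v23,v16) [+-+] → (-2.24736, -0.5858, -0.41)–(-2.52095, -0.5858, -0.136411)  len=0.3869
  (v16,v23,v20) [+--] → (-2.52095, -0.5858, -0.136411)–(-2.65735, -0.5858, 0)  len=0.1929
  (v28,v0,v29) [-+-] → (2.65735, -0.5858, 0)–(2.52095, -0.5858, 0.136411)  len=0.1929
  (v29,v0,v1) [-++] → (2.52095, -0.5858, 0.136411)–(2.24736, -0.5858, 0.41)  len=0.3869
  (v29,v1,v30) [-+-] → (2.24736, -0.5858, 0.41)–(2.08407, -0.5858, 0.246702)  len=0.2309
  (v30,v1,v2) [-++] → (2.08407, -0.5858, 0.246702)–(1.83736, -0.5858, 0)  len=0.3489
  (v30,v2,v31) [-+-] → (1.83736, -0.5858, 0)–(1.97377, -0.5858, -0.136411)  len=0.1929
  (v31,v2,v3) [-++] → (1.97377, -0.5858, -0.136411)–(2.24736, -0.5858, -0.41)  len=0.3869
  (v31,v3,v28) [-+-] → (2.24736, -0.5858, -0.41)–(2.36448, -0.5858, -0.292874)  len=0.1656
  (v28,v3,v0) [-++] → (2.36448, -0.5858, -0.292874)–(2.65735, -0.5858, 0)  len=0.4142

Chained into 2 loop(s):
  loop 1: 8 segments, perimeter = 2.3193
  loop 2: 8 segments, perimeter = 2.3193
Total perimeter = 4.639

loops=2 perimeter=4.639


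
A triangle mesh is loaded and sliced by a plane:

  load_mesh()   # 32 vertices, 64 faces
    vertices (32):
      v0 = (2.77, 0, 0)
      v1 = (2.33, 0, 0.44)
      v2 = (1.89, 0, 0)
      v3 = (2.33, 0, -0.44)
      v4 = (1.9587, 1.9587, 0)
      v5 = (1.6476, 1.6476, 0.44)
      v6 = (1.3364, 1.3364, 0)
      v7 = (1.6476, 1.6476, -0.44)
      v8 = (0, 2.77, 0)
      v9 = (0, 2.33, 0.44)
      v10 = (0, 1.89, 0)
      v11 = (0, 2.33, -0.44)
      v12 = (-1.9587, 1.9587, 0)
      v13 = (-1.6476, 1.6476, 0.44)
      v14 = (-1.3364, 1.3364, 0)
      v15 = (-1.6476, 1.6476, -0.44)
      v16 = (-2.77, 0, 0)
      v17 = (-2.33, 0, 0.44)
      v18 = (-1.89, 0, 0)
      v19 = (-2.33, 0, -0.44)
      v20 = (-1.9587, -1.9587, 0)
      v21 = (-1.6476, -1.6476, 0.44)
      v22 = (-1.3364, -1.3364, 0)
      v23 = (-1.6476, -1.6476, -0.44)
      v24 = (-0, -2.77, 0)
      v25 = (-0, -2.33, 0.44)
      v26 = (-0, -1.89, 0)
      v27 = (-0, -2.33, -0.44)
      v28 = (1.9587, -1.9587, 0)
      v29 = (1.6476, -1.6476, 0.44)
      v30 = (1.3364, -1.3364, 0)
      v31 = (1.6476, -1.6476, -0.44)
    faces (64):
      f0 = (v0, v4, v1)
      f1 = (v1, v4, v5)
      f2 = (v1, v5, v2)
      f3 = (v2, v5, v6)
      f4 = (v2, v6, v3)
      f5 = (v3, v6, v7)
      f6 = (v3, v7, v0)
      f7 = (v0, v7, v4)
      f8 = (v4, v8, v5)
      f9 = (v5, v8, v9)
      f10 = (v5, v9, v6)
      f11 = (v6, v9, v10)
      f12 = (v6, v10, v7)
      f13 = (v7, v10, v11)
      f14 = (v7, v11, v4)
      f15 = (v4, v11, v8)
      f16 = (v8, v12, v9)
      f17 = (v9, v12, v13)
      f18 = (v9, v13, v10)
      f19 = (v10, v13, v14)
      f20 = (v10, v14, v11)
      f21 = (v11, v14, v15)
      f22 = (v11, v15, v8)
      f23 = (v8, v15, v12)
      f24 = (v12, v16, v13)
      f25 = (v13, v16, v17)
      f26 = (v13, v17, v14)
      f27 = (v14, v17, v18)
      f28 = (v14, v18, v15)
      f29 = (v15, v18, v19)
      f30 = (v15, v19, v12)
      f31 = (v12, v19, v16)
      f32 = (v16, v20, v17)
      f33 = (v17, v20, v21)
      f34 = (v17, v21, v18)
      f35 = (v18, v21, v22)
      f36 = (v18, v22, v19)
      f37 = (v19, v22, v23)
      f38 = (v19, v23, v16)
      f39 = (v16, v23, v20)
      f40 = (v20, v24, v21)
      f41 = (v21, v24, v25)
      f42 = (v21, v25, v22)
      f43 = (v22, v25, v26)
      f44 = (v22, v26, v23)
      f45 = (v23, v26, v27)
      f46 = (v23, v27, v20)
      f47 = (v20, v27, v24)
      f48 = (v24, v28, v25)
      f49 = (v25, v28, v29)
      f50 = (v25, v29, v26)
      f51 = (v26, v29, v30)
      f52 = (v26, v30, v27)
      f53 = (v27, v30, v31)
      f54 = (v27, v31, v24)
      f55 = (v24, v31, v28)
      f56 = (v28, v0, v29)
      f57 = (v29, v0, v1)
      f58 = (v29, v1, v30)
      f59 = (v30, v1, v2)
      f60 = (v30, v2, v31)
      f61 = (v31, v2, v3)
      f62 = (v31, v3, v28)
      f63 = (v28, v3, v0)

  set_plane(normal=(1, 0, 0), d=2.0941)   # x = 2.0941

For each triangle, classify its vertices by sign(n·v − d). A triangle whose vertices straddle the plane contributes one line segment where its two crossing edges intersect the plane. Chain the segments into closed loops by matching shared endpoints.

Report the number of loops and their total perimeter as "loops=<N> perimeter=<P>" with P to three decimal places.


Straddling triangles (14 of 64):
  (v0,v4,v1) [+-+] → (2.0941, 1.63181, 0)–(2.0941, 1.24443, 0.160452)  len=0.4193
  (v1,v4,v5) [+--] → (2.0941, 1.24443, 0.160452)–(2.0941, 0.569562, 0.44)  len=0.7305
  (v1,v5,v2) [+--] → (2.0941, 0.569562, 0.44)–(2.0941, 0, 0.2041)  len=0.6165
  (v2,v6,v3) [--+] → (2.0941, 0.317287, -0.335535)–(2.0941, 0, -0.2041)  len=0.3434
  (v3,v6,v7) [+--] → (2.0941, 0.317287, -0.335535)–(2.0941, 0.569562, -0.44)  len=0.2730
  (v3,v7,v0) [+-+] → (2.0941, 0.569562, -0.44)–(2.0941, 0.992171, -0.264964)  len=0.4574
  (v0,v7,v4) [+--] → (2.0941, 0.992171, -0.264964)–(2.0941, 1.63181, 0)  len=0.6923
  (v28,v0,v29) [-+-] → (2.0941, -1.63181, 0)–(2.0941, -0.992171, 0.264964)  len=0.6923
  (v29,v0,v1) [-++] → (2.0941, -0.992171, 0.264964)–(2.0941, -0.569562, 0.44)  len=0.4574
  (v29,v1,v30) [-+-] → (2.0941, -0.569562, 0.44)–(2.0941, -0.317287, 0.335535)  len=0.2730
  (v30,v1,v2) [-+-] → (2.0941, -0.317287, 0.335535)–(2.0941, 0, 0.2041)  len=0.3434
  (v31,v2,v3) [--+] → (2.0941, 0, -0.2041)–(2.0941, -0.569562, -0.44)  len=0.6165
  (v31,v3,v28) [-+-] → (2.0941, -0.569562, -0.44)–(2.0941, -1.24443, -0.160452)  len=0.7305
  (v28,v3,v0) [-++] → (2.0941, -1.24443, -0.160452)–(2.0941, -1.63181, 0)  len=0.4193

Chained into 1 loop(s):
  loop 1: 14 segments, perimeter = 7.0650
Total perimeter = 7.065

loops=1 perimeter=7.065


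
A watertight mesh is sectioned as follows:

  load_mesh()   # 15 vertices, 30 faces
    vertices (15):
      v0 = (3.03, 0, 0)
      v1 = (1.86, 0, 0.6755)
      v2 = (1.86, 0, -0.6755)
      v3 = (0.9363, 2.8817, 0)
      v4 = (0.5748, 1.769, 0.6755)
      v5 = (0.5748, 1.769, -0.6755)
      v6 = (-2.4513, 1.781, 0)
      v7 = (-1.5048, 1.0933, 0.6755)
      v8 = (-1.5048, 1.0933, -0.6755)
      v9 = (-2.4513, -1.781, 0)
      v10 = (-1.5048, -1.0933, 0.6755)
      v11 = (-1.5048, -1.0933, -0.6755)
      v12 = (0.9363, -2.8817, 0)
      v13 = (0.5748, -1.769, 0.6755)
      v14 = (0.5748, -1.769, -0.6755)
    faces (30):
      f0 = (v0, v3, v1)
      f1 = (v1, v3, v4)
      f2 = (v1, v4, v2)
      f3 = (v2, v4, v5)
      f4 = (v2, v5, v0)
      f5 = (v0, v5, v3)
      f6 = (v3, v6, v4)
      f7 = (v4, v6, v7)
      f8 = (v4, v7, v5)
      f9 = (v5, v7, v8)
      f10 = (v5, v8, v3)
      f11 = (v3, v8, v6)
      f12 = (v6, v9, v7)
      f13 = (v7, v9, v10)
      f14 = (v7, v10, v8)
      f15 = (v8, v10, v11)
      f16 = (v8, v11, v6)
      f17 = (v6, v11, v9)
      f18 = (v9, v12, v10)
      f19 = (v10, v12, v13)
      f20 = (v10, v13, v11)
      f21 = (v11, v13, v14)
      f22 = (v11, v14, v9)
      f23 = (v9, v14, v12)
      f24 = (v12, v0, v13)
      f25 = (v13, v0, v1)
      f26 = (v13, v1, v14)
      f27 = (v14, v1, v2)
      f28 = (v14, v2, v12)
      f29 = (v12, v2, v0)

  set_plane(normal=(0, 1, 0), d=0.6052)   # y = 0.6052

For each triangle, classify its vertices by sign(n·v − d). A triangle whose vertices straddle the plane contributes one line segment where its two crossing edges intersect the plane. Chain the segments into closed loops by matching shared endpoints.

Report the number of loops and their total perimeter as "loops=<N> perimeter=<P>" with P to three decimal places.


loops=2 perimeter=7.730

Straddling triangles (12 of 30):
  (v0,v3,v1) [-+-] → (2.59029, 0.6052, 0)–(1.66601, 0.6052, 0.533635)  len=1.0673
  (v1,v3,v4) [-++] → (1.66601, 0.6052, 0.533635)–(1.42031, 0.6052, 0.6755)  len=0.2837
  (v1,v4,v2) [-+-] → (1.42031, 0.6052, 0.6755)–(1.42031, 0.6052, -0.213304)  len=0.8888
  (v2,v4,v5) [-++] → (1.42031, 0.6052, -0.213304)–(1.42031, 0.6052, -0.6755)  len=0.4622
  (v2,v5,v0) [-+-] → (1.42031, 0.6052, -0.6755)–(2.19004, 0.6052, -0.231098)  len=0.8888
  (v0,v5,v3) [-++] → (2.19004, 0.6052, -0.231098)–(2.59029, 0.6052, 0)  len=0.4622
  (v6,v9,v7) [+-+] → (-2.4513, 0.6052, 0)–(-1.66553, 0.6052, 0.56079)  len=0.9654
  (v7,v9,v10) [+--] → (-1.66553, 0.6052, 0.56079)–(-1.5048, 0.6052, 0.6755)  len=0.1975
  (v7,v10,v8) [+-+] → (-1.5048, 0.6052, 0.6755)–(-1.5048, 0.6052, -0.373925)  len=1.0494
  (v8,v10,v11) [+--] → (-1.5048, 0.6052, -0.373925)–(-1.5048, 0.6052, -0.6755)  len=0.3016
  (v8,v11,v6) [+-+] → (-1.5048, 0.6052, -0.6755)–(-2.06411, 0.6052, -0.276329)  len=0.6871
  (v6,v11,v9) [+--] → (-2.06411, 0.6052, -0.276329)–(-2.4513, 0.6052, 0)  len=0.4757

Chained into 2 loop(s):
  loop 1: 6 segments, perimeter = 4.0530
  loop 2: 6 segments, perimeter = 3.6767
Total perimeter = 7.730


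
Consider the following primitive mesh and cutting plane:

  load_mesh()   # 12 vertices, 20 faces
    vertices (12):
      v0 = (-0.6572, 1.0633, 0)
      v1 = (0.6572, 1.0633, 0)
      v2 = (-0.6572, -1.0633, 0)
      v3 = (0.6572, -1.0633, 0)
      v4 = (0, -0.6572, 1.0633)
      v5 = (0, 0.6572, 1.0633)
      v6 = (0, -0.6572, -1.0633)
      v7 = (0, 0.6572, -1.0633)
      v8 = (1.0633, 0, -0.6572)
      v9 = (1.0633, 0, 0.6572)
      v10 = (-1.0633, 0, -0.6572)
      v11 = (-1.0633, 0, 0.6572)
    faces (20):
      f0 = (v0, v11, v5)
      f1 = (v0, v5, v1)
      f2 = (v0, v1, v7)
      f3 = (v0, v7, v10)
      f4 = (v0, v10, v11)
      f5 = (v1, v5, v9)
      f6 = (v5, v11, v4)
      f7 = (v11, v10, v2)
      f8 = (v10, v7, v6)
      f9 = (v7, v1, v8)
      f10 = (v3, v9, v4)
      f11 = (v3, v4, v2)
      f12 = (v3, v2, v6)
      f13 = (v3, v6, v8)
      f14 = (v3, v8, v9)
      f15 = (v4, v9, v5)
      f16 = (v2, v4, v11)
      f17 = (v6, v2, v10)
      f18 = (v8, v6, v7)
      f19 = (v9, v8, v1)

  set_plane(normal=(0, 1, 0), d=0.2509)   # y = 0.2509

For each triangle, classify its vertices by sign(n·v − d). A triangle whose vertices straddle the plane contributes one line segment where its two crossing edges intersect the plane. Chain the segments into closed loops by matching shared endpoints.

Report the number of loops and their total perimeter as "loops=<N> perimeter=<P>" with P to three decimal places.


Straddling triangles (10 of 20):
  (v0,v11,v5) [+-+] → (-0.967475, 0.2509, 0.502125)–(-0.657363, 0.2509, 0.812237)  len=0.4386
  (v0,v7,v10) [++-] → (-0.657363, 0.2509, -0.812237)–(-0.967475, 0.2509, -0.502125)  len=0.4386
  (v0,v10,v11) [+--] → (-0.967475, 0.2509, -0.502125)–(-0.967475, 0.2509, 0.502125)  len=1.0042
  (v1,v5,v9) [++-] → (0.657363, 0.2509, 0.812237)–(0.967475, 0.2509, 0.502125)  len=0.4386
  (v5,v11,v4) [+--] → (-0.657363, 0.2509, 0.812237)–(0, 0.2509, 1.0633)  len=0.7037
  (v10,v7,v6) [-+-] → (-0.657363, 0.2509, -0.812237)–(0, 0.2509, -1.0633)  len=0.7037
  (v7,v1,v8) [++-] → (0.967475, 0.2509, -0.502125)–(0.657363, 0.2509, -0.812237)  len=0.4386
  (v4,v9,v5) [--+] → (0.657363, 0.2509, 0.812237)–(0, 0.2509, 1.0633)  len=0.7037
  (v8,v6,v7) [--+] → (0, 0.2509, -1.0633)–(0.657363, 0.2509, -0.812237)  len=0.7037
  (v9,v8,v1) [--+] → (0.967475, 0.2509, -0.502125)–(0.967475, 0.2509, 0.502125)  len=1.0042

Chained into 1 loop(s):
  loop 1: 10 segments, perimeter = 6.5775
Total perimeter = 6.577

loops=1 perimeter=6.577


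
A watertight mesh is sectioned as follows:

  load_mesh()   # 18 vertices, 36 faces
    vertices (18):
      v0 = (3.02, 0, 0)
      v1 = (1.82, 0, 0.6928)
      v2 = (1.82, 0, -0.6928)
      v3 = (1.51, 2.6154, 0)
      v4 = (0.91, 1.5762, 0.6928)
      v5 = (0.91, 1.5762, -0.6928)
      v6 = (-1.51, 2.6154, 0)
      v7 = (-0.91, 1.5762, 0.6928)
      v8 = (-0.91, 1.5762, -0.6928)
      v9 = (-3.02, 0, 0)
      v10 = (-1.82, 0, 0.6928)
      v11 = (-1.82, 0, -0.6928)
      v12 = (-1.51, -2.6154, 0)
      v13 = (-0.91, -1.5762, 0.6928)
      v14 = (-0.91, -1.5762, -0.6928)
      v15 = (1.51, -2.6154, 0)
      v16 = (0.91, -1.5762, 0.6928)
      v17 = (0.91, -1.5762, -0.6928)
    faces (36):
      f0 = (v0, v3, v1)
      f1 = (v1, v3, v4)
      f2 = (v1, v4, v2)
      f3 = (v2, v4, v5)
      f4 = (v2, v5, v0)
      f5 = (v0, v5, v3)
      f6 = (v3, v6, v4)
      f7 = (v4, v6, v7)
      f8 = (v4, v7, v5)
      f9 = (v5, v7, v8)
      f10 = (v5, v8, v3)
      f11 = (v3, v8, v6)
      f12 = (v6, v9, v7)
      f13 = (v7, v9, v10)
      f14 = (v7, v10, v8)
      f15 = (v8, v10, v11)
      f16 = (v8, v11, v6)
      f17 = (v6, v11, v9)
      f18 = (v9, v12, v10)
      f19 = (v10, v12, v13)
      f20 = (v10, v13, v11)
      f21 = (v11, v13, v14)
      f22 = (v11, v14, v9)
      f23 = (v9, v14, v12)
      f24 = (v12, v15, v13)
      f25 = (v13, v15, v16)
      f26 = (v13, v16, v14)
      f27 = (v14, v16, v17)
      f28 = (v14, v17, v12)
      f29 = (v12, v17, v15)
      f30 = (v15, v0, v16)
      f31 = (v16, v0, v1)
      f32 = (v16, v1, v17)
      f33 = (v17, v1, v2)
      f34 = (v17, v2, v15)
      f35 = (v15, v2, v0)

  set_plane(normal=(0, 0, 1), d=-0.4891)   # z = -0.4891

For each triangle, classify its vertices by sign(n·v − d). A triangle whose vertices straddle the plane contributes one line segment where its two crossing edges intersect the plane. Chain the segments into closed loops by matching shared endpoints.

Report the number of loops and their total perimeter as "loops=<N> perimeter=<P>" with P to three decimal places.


Straddling triangles (24 of 36):
  (v1,v4,v2) [++-] → (1.68622, 0.231721, -0.4891)–(1.82, 0, -0.4891)  len=0.2676
  (v2,v4,v5) [-+-] → (1.68622, 0.231721, -0.4891)–(0.91, 1.5762, -0.4891)  len=1.5525
  (v2,v5,v0) [--+] → (1.53039, 1.11276, -0.4891)–(2.17283, 0, -0.4891)  len=1.2849
  (v0,v5,v3) [+-+] → (1.53039, 1.11276, -0.4891)–(1.08641, 1.88175, -0.4891)  len=0.8880
  (v4,v7,v5) [++-] → (0.642438, 1.5762, -0.4891)–(0.91, 1.5762, -0.4891)  len=0.2676
  (v5,v7,v8) [-+-] → (0.642438, 1.5762, -0.4891)–(-0.91, 1.5762, -0.4891)  len=1.5524
  (v5,v8,v3) [--+] → (-0.198461, 1.88175, -0.4891)–(1.08641, 1.88175, -0.4891)  len=1.2849
  (v3,v8,v6) [+-+] → (-0.198461, 1.88175, -0.4891)–(-1.08641, 1.88175, -0.4891)  len=0.8880
  (v7,v10,v8) [++-] → (-1.04378, 1.34448, -0.4891)–(-0.91, 1.5762, -0.4891)  len=0.2676
  (v8,v10,v11) [-+-] → (-1.04378, 1.34448, -0.4891)–(-1.82, 0, -0.4891)  len=1.5525
  (v8,v11,v6) [--+] → (-1.72885, 0.768991, -0.4891)–(-1.08641, 1.88175, -0.4891)  len=1.2849
  (v6,v11,v9) [+-+] → (-1.72885, 0.768991, -0.4891)–(-2.17283, 0, -0.4891)  len=0.8880
  (v10,v13,v11) [++-] → (-1.68622, -0.231721, -0.4891)–(-1.82, 0, -0.4891)  len=0.2676
  (v11,v13,v14) [-+-] → (-1.68622, -0.231721, -0.4891)–(-0.91, -1.5762, -0.4891)  len=1.5525
  (v11,v14,v9) [--+] → (-1.53039, -1.11276, -0.4891)–(-2.17283, 0, -0.4891)  len=1.2849
  (v9,v14,v12) [+-+] → (-1.53039, -1.11276, -0.4891)–(-1.08641, -1.88175, -0.4891)  len=0.8880
  (v13,v16,v14) [++-] → (-0.642438, -1.5762, -0.4891)–(-0.91, -1.5762, -0.4891)  len=0.2676
  (v14,v16,v17) [-+-] → (-0.642438, -1.5762, -0.4891)–(0.91, -1.5762, -0.4891)  len=1.5524
  (v14,v17,v12) [--+] → (0.198461, -1.88175, -0.4891)–(-1.08641, -1.88175, -0.4891)  len=1.2849
  (v12,v17,v15) [+-+] → (0.198461, -1.88175, -0.4891)–(1.08641, -1.88175, -0.4891)  len=0.8880
  (v16,v1,v17) [++-] → (1.04378, -1.34448, -0.4891)–(0.91, -1.5762, -0.4891)  len=0.2676
  (v17,v1,v2) [-+-] → (1.04378, -1.34448, -0.4891)–(1.82, 0, -0.4891)  len=1.5525
  (v17,v2,v15) [--+] → (1.72885, -0.768991, -0.4891)–(1.08641, -1.88175, -0.4891)  len=1.2849
  (v15,v2,v0) [+-+] → (1.72885, -0.768991, -0.4891)–(2.17283, 0, -0.4891)  len=0.8880

Chained into 2 loop(s):
  loop 1: 12 segments, perimeter = 10.9201
  loop 2: 12 segments, perimeter = 13.0371
Total perimeter = 23.957

loops=2 perimeter=23.957


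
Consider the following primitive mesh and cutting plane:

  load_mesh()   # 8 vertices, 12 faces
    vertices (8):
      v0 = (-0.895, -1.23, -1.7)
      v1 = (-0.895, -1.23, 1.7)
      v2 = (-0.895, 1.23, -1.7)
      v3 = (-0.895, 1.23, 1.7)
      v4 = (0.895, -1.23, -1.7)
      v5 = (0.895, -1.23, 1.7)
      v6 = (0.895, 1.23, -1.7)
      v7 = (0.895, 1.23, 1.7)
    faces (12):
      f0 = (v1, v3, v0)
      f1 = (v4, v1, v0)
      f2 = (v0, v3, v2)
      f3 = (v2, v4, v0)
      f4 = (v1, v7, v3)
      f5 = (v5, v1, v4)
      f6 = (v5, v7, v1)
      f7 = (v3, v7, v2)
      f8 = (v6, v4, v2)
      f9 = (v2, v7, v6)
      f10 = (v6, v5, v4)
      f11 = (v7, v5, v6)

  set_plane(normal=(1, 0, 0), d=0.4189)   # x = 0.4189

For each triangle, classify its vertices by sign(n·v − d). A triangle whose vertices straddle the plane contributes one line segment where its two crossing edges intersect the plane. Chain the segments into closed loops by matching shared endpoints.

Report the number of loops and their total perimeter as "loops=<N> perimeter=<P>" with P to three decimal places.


Straddling triangles (8 of 12):
  (v4,v1,v0) [+--] → (0.4189, -1.23, -0.795676)–(0.4189, -1.23, -1.7)  len=0.9043
  (v2,v4,v0) [-+-] → (0.4189, -0.575695, -1.7)–(0.4189, -1.23, -1.7)  len=0.6543
  (v1,v7,v3) [-+-] → (0.4189, 0.575695, 1.7)–(0.4189, 1.23, 1.7)  len=0.6543
  (v5,v1,v4) [+-+] → (0.4189, -1.23, 1.7)–(0.4189, -1.23, -0.795676)  len=2.4957
  (v5,v7,v1) [++-] → (0.4189, 0.575695, 1.7)–(0.4189, -1.23, 1.7)  len=1.8057
  (v3,v7,v2) [-+-] → (0.4189, 1.23, 1.7)–(0.4189, 1.23, 0.795676)  len=0.9043
  (v6,v4,v2) [++-] → (0.4189, -0.575695, -1.7)–(0.4189, 1.23, -1.7)  len=1.8057
  (v2,v7,v6) [-++] → (0.4189, 1.23, 0.795676)–(0.4189, 1.23, -1.7)  len=2.4957

Chained into 1 loop(s):
  loop 1: 8 segments, perimeter = 11.7200
Total perimeter = 11.720

loops=1 perimeter=11.720


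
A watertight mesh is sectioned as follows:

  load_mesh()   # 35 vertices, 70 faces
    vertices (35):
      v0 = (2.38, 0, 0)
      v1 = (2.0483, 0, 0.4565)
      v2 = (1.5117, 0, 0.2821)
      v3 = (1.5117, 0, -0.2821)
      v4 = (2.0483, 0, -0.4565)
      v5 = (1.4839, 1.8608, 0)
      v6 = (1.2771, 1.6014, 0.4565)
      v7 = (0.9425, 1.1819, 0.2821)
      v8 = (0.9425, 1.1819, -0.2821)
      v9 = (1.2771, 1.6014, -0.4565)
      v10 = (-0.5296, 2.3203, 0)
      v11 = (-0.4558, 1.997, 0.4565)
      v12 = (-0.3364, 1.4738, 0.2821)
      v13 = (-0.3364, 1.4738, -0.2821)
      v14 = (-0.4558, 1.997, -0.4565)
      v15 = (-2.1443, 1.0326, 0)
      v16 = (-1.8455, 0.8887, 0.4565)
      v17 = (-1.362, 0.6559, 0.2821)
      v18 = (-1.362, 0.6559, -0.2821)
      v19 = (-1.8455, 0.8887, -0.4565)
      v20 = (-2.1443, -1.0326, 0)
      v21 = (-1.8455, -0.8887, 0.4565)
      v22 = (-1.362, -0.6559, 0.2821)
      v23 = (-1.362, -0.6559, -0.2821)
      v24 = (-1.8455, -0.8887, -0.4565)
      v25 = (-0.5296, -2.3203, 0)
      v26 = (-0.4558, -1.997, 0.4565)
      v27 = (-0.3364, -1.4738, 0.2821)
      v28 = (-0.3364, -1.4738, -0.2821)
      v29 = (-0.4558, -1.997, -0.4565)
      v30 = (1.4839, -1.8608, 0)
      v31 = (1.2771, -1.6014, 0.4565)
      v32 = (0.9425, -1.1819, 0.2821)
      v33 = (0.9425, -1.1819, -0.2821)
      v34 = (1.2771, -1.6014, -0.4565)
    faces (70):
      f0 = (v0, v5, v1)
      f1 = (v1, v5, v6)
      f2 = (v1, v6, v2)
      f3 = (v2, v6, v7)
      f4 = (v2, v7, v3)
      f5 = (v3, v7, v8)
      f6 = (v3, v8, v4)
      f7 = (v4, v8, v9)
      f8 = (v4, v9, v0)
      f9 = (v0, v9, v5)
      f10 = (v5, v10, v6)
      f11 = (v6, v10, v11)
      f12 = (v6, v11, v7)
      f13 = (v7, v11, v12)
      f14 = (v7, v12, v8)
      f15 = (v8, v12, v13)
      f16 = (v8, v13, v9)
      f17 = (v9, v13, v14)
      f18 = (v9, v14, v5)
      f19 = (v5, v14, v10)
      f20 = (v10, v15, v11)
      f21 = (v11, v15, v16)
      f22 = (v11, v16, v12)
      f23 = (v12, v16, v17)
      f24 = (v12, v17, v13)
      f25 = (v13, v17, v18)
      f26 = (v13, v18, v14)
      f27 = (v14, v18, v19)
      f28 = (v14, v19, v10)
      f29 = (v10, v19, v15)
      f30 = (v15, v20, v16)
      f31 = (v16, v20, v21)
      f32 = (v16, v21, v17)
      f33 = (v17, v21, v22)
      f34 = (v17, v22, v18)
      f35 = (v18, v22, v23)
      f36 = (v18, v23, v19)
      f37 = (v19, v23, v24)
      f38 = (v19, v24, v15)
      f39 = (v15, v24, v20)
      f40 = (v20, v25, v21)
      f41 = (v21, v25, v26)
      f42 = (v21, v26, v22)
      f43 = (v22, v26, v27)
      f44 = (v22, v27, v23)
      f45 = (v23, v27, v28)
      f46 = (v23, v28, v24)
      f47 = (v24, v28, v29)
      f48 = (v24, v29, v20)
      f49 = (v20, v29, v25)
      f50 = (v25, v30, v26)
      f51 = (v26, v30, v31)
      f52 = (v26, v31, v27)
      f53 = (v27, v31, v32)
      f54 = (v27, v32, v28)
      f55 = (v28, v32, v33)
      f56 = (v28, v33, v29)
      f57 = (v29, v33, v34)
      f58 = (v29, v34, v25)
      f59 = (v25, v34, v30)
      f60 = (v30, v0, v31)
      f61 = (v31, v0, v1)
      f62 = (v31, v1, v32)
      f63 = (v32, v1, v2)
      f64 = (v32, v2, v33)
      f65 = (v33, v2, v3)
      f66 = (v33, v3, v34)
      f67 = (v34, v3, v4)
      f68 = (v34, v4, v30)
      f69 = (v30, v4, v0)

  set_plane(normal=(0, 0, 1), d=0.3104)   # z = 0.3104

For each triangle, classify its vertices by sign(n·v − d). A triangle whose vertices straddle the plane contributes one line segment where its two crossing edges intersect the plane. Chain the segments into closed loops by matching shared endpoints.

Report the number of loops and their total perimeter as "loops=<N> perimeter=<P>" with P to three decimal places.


Straddling triangles (28 of 70):
  (v0,v5,v1) [--+] → (1.86767, 0.595538, 0.3104)–(2.15446, 0, 0.3104)  len=0.6610
  (v1,v5,v6) [+-+] → (1.86767, 0.595538, 0.3104)–(1.34329, 1.68442, 0.3104)  len=1.2086
  (v1,v6,v2) [++-] → (1.47363, 0.25986, 0.3104)–(1.59877, 0, 0.3104)  len=0.2884
  (v2,v6,v7) [-+-] → (1.47363, 0.25986, 0.3104)–(0.996796, 1.24997, 0.3104)  len=1.0990
  (v5,v10,v6) [--+] → (0.698877, 1.83148, 0.3104)–(1.34329, 1.68442, 0.3104)  len=0.6610
  (v6,v10,v11) [+-+] → (0.698877, 1.83148, 0.3104)–(-0.479419, 2.10047, 0.3104)  len=1.2086
  (v6,v11,v7) [++-] → (0.715597, 1.31417, 0.3104)–(0.996796, 1.24997, 0.3104)  len=0.2884
  (v7,v11,v12) [-+-] → (0.715597, 1.31417, 0.3104)–(-0.355775, 1.5587, 0.3104)  len=1.0989
  (v10,v15,v11) [--+] → (-0.996194, 1.68835, 0.3104)–(-0.479419, 2.10047, 0.3104)  len=0.6610
  (v11,v15,v16) [+-+] → (-0.996194, 1.68835, 0.3104)–(-1.94113, 0.934754, 0.3104)  len=1.2086
  (v11,v16,v12) [++-] → (-0.581283, 1.37886, 0.3104)–(-0.355775, 1.5587, 0.3104)  len=0.2884
  (v12,v16,v17) [-+-] → (-0.581283, 1.37886, 0.3104)–(-1.44046, 0.693677, 0.3104)  len=1.0989
  (v15,v20,v16) [--+] → (-1.94113, 0.2738, 0.3104)–(-1.94113, 0.934754, 0.3104)  len=0.6610
  (v16,v20,v21) [+-+] → (-1.94113, 0.2738, 0.3104)–(-1.94113, -0.934754, 0.3104)  len=1.2086
  (v16,v21,v17) [++-] → (-1.44046, 0.405257, 0.3104)–(-1.44046, 0.693677, 0.3104)  len=0.2884
  (v17,v21,v22) [-+-] → (-1.44046, 0.405257, 0.3104)–(-1.44046, -0.693677, 0.3104)  len=1.0989
  (v20,v25,v21) [--+] → (-1.42435, -1.34687, 0.3104)–(-1.94113, -0.934754, 0.3104)  len=0.6610
  (v21,v25,v26) [+-+] → (-1.42435, -1.34687, 0.3104)–(-0.479419, -2.10047, 0.3104)  len=1.2086
  (v21,v26,v22) [++-] → (-1.21495, -0.873521, 0.3104)–(-1.44046, -0.693677, 0.3104)  len=0.2884
  (v22,v26,v27) [-+-] → (-1.21495, -0.873521, 0.3104)–(-0.355775, -1.5587, 0.3104)  len=1.0989
  (v25,v30,v26) [--+] → (0.164989, -1.95341, 0.3104)–(-0.479419, -2.10047, 0.3104)  len=0.6610
  (v26,v30,v31) [+-+] → (0.164989, -1.95341, 0.3104)–(1.34329, -1.68442, 0.3104)  len=1.2086
  (v26,v31,v27) [++-] → (-0.0745763, -1.49451, 0.3104)–(-0.355775, -1.5587, 0.3104)  len=0.2884
  (v27,v31,v32) [-+-] → (-0.0745763, -1.49451, 0.3104)–(0.996796, -1.24997, 0.3104)  len=1.0989
  (v30,v0,v31) [--+] → (1.63008, -1.08888, 0.3104)–(1.34329, -1.68442, 0.3104)  len=0.6610
  (v31,v0,v1) [+-+] → (1.63008, -1.08888, 0.3104)–(2.15446, 0, 0.3104)  len=1.2086
  (v31,v1,v32) [++-] → (1.12194, -0.990112, 0.3104)–(0.996796, -1.24997, 0.3104)  len=0.2884
  (v32,v1,v2) [-+-] → (1.12194, -0.990112, 0.3104)–(1.59877, 0, 0.3104)  len=1.0990

Chained into 2 loop(s):
  loop 1: 14 segments, perimeter = 13.0871
  loop 2: 14 segments, perimeter = 9.7116
Total perimeter = 22.799

loops=2 perimeter=22.799
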